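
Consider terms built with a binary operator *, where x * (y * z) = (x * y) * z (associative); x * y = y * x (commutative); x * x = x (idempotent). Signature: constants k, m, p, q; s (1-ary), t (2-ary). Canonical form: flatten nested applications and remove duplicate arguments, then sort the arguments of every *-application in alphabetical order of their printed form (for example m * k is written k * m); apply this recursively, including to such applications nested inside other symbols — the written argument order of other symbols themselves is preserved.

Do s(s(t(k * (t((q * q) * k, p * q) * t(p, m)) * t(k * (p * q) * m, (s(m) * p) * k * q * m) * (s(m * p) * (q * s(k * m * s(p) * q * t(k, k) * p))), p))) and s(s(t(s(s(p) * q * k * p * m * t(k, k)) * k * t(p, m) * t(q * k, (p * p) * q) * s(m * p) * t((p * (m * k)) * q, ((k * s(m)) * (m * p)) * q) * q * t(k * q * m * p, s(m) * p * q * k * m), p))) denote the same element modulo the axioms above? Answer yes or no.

Answer: yes — both canonical forms are s(s(t(k * q * s(k * m * p * q * s(p) * t(k, k)) * s(m * p) * t(k * m * p * q, k * m * p * q * s(m)) * t(k * q, p * q) * t(p, m), p)))

Derivation:
Left:  s(s(t(k * (t((q * q) * k, p * q) * t(p, m)) * t(k * (p * q) * m, (s(m) * p) * k * q * m) * (s(m * p) * (q * s(k * m * s(p) * q * t(k, k) * p))), p)))
  Descend into:  k * (t((q * q) * k, p * q) * t(p, m)) * t(k * (p * q) * m, (s(m) * p) * k * q * m) * (s(m * p) * (q * s(k * m * s(p) * q * t(k, k) * p)))
  Merge nested applications:  k * t((q * q) * k, p * q) * t(p, m) * t(k * (p * q) * m, (s(m) * p) * k * q * m) * s(m * p) * q * s(k * m * s(p) * q * t(k, k) * p)
  Canonicalize subterm:  t((q * q) * k, p * q)  →  t(k * q, p * q)
  Simplify inside:  t(k * (p * q) * m, (s(m) * p) * k * q * m)  →  t(k * m * p * q, k * m * p * q * s(m))
  Simplify inside:  s(k * m * s(p) * q * t(k, k) * p)  →  s(k * m * p * q * s(p) * t(k, k))
  Sort arguments:  k * q * s(k * m * p * q * s(p) * t(k, k)) * s(m * p) * t(k * m * p * q, k * m * p * q * s(m)) * t(k * q, p * q) * t(p, m)
  Reassemble:  s(s(t(k * q * s(k * m * p * q * s(p) * t(k, k)) * s(m * p) * t(k * m * p * q, k * m * p * q * s(m)) * t(k * q, p * q) * t(p, m), p)))
Right:  s(s(t(s(s(p) * q * k * p * m * t(k, k)) * k * t(p, m) * t(q * k, (p * p) * q) * s(m * p) * t((p * (m * k)) * q, ((k * s(m)) * (m * p)) * q) * q * t(k * q * m * p, s(m) * p * q * k * m), p)))
  Descend into:  s(s(p) * q * k * p * m * t(k, k)) * k * t(p, m) * t(q * k, (p * p) * q) * s(m * p) * t((p * (m * k)) * q, ((k * s(m)) * (m * p)) * q) * q * t(k * q * m * p, s(m) * p * q * k * m)
  Canonicalize subterm:  s(s(p) * q * k * p * m * t(k, k))  →  s(k * m * p * q * s(p) * t(k, k))
  Inside:  t(q * k, (p * p) * q)  →  t(k * q, p * q)
  Simplify inside:  t((p * (m * k)) * q, ((k * s(m)) * (m * p)) * q)  →  t(k * m * p * q, k * m * p * q * s(m))
  Deduplicate:  drop duplicate t(k * m * p * q, k * m * p * q * s(m))
  Sort:  k * q * s(k * m * p * q * s(p) * t(k, k)) * s(m * p) * t(k * m * p * q, k * m * p * q * s(m)) * t(k * q, p * q) * t(p, m)
  Put back:  s(s(t(k * q * s(k * m * p * q * s(p) * t(k, k)) * s(m * p) * t(k * m * p * q, k * m * p * q * s(m)) * t(k * q, p * q) * t(p, m), p)))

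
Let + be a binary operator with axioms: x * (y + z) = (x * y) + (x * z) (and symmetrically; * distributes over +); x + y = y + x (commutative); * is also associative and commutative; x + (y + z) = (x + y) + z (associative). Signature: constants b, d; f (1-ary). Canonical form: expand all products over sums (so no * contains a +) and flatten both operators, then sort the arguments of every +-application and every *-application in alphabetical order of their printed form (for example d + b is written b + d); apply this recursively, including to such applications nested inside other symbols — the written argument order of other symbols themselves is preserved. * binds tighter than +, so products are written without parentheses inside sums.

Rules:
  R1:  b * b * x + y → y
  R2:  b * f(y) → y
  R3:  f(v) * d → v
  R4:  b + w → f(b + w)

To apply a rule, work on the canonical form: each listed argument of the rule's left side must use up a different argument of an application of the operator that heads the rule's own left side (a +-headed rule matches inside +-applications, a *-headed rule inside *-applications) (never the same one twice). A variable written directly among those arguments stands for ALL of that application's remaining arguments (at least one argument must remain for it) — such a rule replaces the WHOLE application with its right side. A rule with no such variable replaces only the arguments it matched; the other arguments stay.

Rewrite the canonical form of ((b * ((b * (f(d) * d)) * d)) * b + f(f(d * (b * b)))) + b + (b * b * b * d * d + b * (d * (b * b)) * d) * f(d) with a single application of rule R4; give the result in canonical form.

Canonical form:  b + b * b * b * d * d * f(d) + b * b * b * d * d * f(d) + b * b * b * d * d * f(d) + f(f(b * b * d))
R4 matches:  uses b;  w := b * b * b * d * d * f(d) + b * b * b * d * d * f(d) + b * b * b * d * d * f(d) + f(f(b * b * d))
The variable takes the whole remainder — replace the entire application.
Result:  f(b + b * b * b * d * d * f(d) + b * b * b * d * d * f(d) + b * b * b * d * d * f(d) + f(f(b * b * d)))

Answer: f(b + b * b * b * d * d * f(d) + b * b * b * d * d * f(d) + b * b * b * d * d * f(d) + f(f(b * b * d)))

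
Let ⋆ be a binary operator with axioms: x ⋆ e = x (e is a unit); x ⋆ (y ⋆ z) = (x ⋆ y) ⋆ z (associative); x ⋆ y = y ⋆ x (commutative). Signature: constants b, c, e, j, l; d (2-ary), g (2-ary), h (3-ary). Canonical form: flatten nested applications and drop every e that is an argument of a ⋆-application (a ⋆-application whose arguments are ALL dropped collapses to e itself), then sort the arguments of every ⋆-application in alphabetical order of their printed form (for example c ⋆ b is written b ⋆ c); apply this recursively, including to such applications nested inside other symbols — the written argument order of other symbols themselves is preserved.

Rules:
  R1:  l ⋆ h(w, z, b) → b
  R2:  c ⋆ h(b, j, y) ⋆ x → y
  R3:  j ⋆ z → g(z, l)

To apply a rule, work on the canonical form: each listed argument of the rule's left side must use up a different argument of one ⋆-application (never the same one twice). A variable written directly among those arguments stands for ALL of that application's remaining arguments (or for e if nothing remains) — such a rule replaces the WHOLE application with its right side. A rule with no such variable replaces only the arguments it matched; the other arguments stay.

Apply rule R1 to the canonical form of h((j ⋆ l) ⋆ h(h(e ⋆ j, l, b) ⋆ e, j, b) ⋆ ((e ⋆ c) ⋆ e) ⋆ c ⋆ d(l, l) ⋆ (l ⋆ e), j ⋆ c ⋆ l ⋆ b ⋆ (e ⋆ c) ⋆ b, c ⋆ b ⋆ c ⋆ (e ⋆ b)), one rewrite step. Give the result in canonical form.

Canonical form:  h(c ⋆ c ⋆ d(l, l) ⋆ h(h(j, l, b), j, b) ⋆ j ⋆ l ⋆ l, b ⋆ b ⋆ c ⋆ c ⋆ j ⋆ l, b ⋆ b ⋆ c ⋆ c)
Match R1:  consume h(h(j, l, b), j, b), l;  w := h(j, l, b), z := j
Result:  h(b ⋆ c ⋆ c ⋆ d(l, l) ⋆ j ⋆ l, b ⋆ b ⋆ c ⋆ c ⋆ j ⋆ l, b ⋆ b ⋆ c ⋆ c)

Answer: h(b ⋆ c ⋆ c ⋆ d(l, l) ⋆ j ⋆ l, b ⋆ b ⋆ c ⋆ c ⋆ j ⋆ l, b ⋆ b ⋆ c ⋆ c)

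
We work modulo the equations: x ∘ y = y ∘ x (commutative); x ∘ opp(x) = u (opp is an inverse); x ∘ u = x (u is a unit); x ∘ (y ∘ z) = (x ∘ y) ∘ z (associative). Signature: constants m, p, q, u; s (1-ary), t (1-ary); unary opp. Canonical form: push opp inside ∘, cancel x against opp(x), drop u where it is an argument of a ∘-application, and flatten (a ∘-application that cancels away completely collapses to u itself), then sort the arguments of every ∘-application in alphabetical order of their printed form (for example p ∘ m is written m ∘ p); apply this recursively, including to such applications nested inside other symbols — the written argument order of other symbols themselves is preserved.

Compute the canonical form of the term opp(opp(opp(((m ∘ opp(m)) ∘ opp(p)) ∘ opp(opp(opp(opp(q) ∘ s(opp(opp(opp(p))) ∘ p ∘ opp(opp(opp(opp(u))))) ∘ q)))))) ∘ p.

Push opp inside:  distribute opp over ∘ and collapse double opp
Cancel inverse pairs:  m cancels; q cancels
Combine occurrences:  p ∘ p ∘ s(u)

Answer: p ∘ p ∘ s(u)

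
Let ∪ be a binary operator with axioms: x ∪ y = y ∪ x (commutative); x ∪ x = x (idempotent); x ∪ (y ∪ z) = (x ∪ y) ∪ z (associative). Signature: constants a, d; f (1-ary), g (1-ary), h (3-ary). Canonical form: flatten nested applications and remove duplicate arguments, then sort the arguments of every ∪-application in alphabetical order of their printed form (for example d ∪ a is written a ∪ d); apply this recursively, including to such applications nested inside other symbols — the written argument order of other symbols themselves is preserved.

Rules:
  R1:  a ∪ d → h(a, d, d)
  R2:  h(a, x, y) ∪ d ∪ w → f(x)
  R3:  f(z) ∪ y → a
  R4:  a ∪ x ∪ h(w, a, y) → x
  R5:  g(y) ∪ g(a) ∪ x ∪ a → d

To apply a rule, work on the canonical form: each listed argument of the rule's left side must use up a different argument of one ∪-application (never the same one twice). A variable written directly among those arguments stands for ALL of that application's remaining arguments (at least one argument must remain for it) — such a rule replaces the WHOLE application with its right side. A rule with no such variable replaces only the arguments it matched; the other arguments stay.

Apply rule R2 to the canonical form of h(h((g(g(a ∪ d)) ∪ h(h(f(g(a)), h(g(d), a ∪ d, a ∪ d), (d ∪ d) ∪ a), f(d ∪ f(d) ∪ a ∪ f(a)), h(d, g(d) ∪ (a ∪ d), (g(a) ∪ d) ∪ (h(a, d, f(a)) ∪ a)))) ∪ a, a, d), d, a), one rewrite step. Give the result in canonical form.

Canonical form:  h(h(a ∪ g(g(a ∪ d)) ∪ h(h(f(g(a)), h(g(d), a ∪ d, a ∪ d), a ∪ d), f(a ∪ d ∪ f(a) ∪ f(d)), h(d, a ∪ d ∪ g(d), a ∪ d ∪ g(a) ∪ h(a, d, f(a)))), a, d), d, a)
Match R2:  consume d, h(a, d, f(a));  w := a ∪ g(a), x := d, y := f(a)
The extension variable absorbs all remaining arguments, so the whole application is rewritten.
Giving:  h(h(a ∪ g(g(a ∪ d)) ∪ h(h(f(g(a)), h(g(d), a ∪ d, a ∪ d), a ∪ d), f(a ∪ d ∪ f(a) ∪ f(d)), h(d, a ∪ d ∪ g(d), f(d))), a, d), d, a)

Answer: h(h(a ∪ g(g(a ∪ d)) ∪ h(h(f(g(a)), h(g(d), a ∪ d, a ∪ d), a ∪ d), f(a ∪ d ∪ f(a) ∪ f(d)), h(d, a ∪ d ∪ g(d), f(d))), a, d), d, a)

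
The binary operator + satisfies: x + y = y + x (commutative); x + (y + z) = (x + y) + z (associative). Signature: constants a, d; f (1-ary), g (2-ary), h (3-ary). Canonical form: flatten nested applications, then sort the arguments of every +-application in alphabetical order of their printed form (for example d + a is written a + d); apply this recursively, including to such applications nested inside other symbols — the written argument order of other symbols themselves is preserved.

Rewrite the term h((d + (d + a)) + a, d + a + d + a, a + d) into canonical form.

Answer: h(a + a + d + d, a + a + d + d, a + d)

Derivation:
Descend into:  (d + (d + a)) + a
Merge nested applications:  d + d + a + a
Sort arguments:  a + a + d + d
Put back:  h(a + a + d + d, a + a + d + d, a + d)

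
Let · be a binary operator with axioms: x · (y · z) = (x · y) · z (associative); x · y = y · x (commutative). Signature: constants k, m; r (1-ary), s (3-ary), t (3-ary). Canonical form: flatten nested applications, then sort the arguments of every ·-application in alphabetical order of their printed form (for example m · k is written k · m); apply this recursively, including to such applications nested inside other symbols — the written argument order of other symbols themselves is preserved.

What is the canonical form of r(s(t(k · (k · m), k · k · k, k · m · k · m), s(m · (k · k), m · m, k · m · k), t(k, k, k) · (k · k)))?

Descend into:  t(k, k, k) · (k · k)
Un-nest:  t(k, k, k) · k · k
Sort:  k · k · t(k, k, k)
Rebuild:  r(s(t(k · k · m, k · k · k, k · k · m · m), s(k · k · m, m · m, k · k · m), k · k · t(k, k, k)))

Answer: r(s(t(k · k · m, k · k · k, k · k · m · m), s(k · k · m, m · m, k · k · m), k · k · t(k, k, k)))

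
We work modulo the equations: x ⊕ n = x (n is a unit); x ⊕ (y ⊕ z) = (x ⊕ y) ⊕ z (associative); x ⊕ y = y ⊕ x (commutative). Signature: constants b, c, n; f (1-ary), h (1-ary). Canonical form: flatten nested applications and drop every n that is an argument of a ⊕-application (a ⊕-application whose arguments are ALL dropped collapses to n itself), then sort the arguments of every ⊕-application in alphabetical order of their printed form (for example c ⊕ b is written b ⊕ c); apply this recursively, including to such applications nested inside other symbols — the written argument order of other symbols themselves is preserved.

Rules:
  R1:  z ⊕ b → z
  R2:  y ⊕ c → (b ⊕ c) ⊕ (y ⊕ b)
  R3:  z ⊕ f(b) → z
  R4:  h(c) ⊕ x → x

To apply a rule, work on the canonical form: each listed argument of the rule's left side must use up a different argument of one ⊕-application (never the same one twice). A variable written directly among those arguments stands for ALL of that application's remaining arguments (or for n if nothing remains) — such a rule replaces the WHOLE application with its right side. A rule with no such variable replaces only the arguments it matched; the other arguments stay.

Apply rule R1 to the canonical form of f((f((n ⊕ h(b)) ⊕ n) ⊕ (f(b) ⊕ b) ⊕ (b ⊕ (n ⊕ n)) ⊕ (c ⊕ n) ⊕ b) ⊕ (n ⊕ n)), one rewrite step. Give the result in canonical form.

Answer: f(b ⊕ b ⊕ c ⊕ f(b) ⊕ f(h(b)))

Derivation:
Canonical form:  f(b ⊕ b ⊕ b ⊕ c ⊕ f(b) ⊕ f(h(b)))
R1 matches:  uses b;  z := b ⊕ b ⊕ c ⊕ f(b) ⊕ f(h(b))
The variable takes the whole remainder — replace the entire application.
New term:  f(b ⊕ b ⊕ c ⊕ f(b) ⊕ f(h(b)))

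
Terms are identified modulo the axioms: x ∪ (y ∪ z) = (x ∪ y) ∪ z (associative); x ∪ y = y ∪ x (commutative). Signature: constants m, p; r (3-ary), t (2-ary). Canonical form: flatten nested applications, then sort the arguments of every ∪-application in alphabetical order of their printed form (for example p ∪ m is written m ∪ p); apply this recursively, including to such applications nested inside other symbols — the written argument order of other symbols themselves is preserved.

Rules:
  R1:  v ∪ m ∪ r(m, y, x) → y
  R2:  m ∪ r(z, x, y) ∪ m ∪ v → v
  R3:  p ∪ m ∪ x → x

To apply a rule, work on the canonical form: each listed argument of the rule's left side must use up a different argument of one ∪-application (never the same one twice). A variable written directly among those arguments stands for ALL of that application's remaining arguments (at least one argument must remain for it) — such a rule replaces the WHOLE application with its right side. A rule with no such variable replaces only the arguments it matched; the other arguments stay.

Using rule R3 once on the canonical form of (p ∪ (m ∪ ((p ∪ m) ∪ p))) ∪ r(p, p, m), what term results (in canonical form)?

Answer: m ∪ p ∪ p ∪ r(p, p, m)

Derivation:
Canonical form:  m ∪ m ∪ p ∪ p ∪ p ∪ r(p, p, m)
Apply R3:  consuming m, p;  x := m ∪ p ∪ p ∪ r(p, p, m)
The variable takes the whole remainder — replace the entire application.
Result:  m ∪ p ∪ p ∪ r(p, p, m)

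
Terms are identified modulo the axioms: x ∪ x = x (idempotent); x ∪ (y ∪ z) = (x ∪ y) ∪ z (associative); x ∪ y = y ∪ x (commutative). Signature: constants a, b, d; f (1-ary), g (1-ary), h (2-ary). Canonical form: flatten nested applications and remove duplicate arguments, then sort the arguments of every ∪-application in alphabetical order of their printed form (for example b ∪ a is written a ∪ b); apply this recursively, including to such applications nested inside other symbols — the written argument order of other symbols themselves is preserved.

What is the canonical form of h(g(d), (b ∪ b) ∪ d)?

Descend into:  (b ∪ b) ∪ d
Flatten:  b ∪ b ∪ d
Drop duplicates:  drop duplicate b
Order the arguments:  b ∪ d
Put back:  h(g(d), b ∪ d)

Answer: h(g(d), b ∪ d)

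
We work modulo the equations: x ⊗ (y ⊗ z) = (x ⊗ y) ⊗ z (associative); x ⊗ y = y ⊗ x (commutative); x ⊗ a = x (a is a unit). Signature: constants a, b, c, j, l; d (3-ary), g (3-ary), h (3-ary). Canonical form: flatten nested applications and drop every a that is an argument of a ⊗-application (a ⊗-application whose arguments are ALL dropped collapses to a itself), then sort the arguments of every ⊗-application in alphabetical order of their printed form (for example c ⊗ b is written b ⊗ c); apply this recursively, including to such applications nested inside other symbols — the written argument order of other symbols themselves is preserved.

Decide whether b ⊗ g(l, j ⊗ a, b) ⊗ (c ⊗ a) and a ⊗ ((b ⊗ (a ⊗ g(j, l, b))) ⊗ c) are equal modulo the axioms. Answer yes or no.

Answer: no — b ⊗ c ⊗ g(l, j, b) vs b ⊗ c ⊗ g(j, l, b)

Derivation:
Left:  b ⊗ g(l, j ⊗ a, b) ⊗ (c ⊗ a)
  Merge nested applications:  b ⊗ g(l, j ⊗ a, b) ⊗ c ⊗ a
  Simplify inside:  g(l, j ⊗ a, b)  →  g(l, j, b)
  Unit:  drop a
  Sort:  b ⊗ c ⊗ g(l, j, b)
Right:  a ⊗ ((b ⊗ (a ⊗ g(j, l, b))) ⊗ c)
  Flatten:  a ⊗ b ⊗ a ⊗ g(j, l, b) ⊗ c
  Drop the unit:  drop a (×2)
  Sort arguments:  b ⊗ c ⊗ g(j, l, b)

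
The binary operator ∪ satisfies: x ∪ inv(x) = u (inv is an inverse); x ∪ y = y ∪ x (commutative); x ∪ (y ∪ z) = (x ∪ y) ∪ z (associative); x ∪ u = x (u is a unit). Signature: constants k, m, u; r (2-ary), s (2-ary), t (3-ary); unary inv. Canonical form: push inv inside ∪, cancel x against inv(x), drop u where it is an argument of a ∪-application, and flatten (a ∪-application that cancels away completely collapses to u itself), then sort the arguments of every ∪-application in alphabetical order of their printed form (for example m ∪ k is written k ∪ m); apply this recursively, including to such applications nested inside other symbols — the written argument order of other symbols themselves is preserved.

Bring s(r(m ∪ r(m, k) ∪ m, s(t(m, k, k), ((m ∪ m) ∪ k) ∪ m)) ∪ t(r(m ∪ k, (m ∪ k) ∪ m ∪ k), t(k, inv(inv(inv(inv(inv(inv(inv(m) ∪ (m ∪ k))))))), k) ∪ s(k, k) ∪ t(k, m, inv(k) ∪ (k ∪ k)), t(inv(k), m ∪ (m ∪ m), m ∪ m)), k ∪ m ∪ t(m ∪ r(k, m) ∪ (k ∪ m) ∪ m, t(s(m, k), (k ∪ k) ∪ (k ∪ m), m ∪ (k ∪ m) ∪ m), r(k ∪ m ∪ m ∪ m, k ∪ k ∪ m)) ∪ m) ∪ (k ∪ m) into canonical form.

Push inv inside:  distribute inv over ∪ and collapse double inv
Collect:  s(r(m ∪ m ∪ r(m, k), s(t(m, k, k), k ∪ m ∪ m ∪ m)) ∪ t(r(k ∪ m, k ∪ k ∪ m ∪ m), s(k, k) ∪ t(k, k, k) ∪ t(k, m, k), t(inv(k), m ∪ m ∪ m, m ∪ m)), k ∪ m ∪ m ∪ t(k ∪ m ∪ m ∪ m ∪ r(k, m), t(s(m, k), k ∪ k ∪ k ∪ m, k ∪ m ∪ m ∪ m), r(k ∪ m ∪ m ∪ m, k ∪ k ∪ m))) ∪ k ∪ m
Sort:  k ∪ m ∪ s(r(m ∪ m ∪ r(m, k), s(t(m, k, k), k ∪ m ∪ m ∪ m)) ∪ t(r(k ∪ m, k ∪ k ∪ m ∪ m), s(k, k) ∪ t(k, k, k) ∪ t(k, m, k), t(inv(k), m ∪ m ∪ m, m ∪ m)), k ∪ m ∪ m ∪ t(k ∪ m ∪ m ∪ m ∪ r(k, m), t(s(m, k), k ∪ k ∪ k ∪ m, k ∪ m ∪ m ∪ m), r(k ∪ m ∪ m ∪ m, k ∪ k ∪ m)))

Answer: k ∪ m ∪ s(r(m ∪ m ∪ r(m, k), s(t(m, k, k), k ∪ m ∪ m ∪ m)) ∪ t(r(k ∪ m, k ∪ k ∪ m ∪ m), s(k, k) ∪ t(k, k, k) ∪ t(k, m, k), t(inv(k), m ∪ m ∪ m, m ∪ m)), k ∪ m ∪ m ∪ t(k ∪ m ∪ m ∪ m ∪ r(k, m), t(s(m, k), k ∪ k ∪ k ∪ m, k ∪ m ∪ m ∪ m), r(k ∪ m ∪ m ∪ m, k ∪ k ∪ m)))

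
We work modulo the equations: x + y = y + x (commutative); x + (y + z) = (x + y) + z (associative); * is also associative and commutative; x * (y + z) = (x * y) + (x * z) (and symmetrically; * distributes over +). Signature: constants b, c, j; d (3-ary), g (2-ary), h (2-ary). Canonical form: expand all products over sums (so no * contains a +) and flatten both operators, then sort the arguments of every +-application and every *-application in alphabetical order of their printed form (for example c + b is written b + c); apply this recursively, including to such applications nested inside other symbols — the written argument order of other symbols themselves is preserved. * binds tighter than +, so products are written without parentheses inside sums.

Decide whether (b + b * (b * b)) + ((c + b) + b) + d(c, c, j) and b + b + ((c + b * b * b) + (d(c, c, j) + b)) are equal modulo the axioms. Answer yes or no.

Answer: yes — both canonical forms are b + b + b + b * b * b + c + d(c, c, j)

Derivation:
Left:  (b + b * (b * b)) + ((c + b) + b) + d(c, c, j)
  Un-nest:  b + b * b * b + c + b + b + d(c, c, j)
  Order the arguments:  b + b + b + b * b * b + c + d(c, c, j)
Right:  b + b + ((c + b * b * b) + (d(c, c, j) + b))
  Merge nested applications:  b + b + c + b * b * b + d(c, c, j) + b
  Sort:  b + b + b + b * b * b + c + d(c, c, j)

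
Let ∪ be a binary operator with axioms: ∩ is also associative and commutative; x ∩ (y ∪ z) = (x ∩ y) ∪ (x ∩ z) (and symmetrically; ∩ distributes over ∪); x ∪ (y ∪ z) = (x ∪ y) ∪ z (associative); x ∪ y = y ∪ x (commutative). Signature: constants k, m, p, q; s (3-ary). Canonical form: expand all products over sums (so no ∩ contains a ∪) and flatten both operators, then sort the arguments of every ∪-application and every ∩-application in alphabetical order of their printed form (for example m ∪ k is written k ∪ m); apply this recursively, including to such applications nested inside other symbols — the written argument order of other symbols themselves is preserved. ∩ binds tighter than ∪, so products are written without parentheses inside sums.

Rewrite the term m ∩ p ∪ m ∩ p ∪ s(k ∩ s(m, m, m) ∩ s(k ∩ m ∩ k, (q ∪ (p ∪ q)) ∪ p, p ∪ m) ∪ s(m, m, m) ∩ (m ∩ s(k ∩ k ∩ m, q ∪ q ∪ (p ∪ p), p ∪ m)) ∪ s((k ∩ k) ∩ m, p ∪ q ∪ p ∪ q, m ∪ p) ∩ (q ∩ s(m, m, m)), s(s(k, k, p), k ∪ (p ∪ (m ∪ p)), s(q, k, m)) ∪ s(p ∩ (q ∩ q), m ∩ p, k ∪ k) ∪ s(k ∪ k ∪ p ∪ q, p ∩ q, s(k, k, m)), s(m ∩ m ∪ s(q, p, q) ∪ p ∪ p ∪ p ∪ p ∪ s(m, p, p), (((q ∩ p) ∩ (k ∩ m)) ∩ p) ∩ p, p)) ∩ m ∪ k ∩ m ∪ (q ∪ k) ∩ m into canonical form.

Distribute:  m ∩ p ∪ m ∩ p ∪ m ∩ s(k ∩ s(k ∩ k ∩ m, p ∪ p ∪ q ∪ q, m ∪ p) ∩ s(m, m, m) ∪ m ∩ s(k ∩ k ∩ m, p ∪ p ∪ q ∪ q, m ∪ p) ∩ s(m, m, m) ∪ q ∩ s(k ∩ k ∩ m, p ∪ p ∪ q ∪ q, m ∪ p) ∩ s(m, m, m), s(k ∪ k ∪ p ∪ q, p ∩ q, s(k, k, m)) ∪ s(p ∩ q ∩ q, m ∩ p, k ∪ k) ∪ s(s(k, k, p), k ∪ m ∪ p ∪ p, s(q, k, m)), s(m ∩ m ∪ p ∪ p ∪ p ∪ p ∪ s(m, p, p) ∪ s(q, p, q), k ∩ m ∩ p ∩ p ∩ p ∩ q, p)) ∪ k ∩ m ∪ m ∩ q ∪ k ∩ m
Sort arguments:  k ∩ m ∪ k ∩ m ∪ m ∩ p ∪ m ∩ p ∪ m ∩ q ∪ m ∩ s(k ∩ s(k ∩ k ∩ m, p ∪ p ∪ q ∪ q, m ∪ p) ∩ s(m, m, m) ∪ m ∩ s(k ∩ k ∩ m, p ∪ p ∪ q ∪ q, m ∪ p) ∩ s(m, m, m) ∪ q ∩ s(k ∩ k ∩ m, p ∪ p ∪ q ∪ q, m ∪ p) ∩ s(m, m, m), s(k ∪ k ∪ p ∪ q, p ∩ q, s(k, k, m)) ∪ s(p ∩ q ∩ q, m ∩ p, k ∪ k) ∪ s(s(k, k, p), k ∪ m ∪ p ∪ p, s(q, k, m)), s(m ∩ m ∪ p ∪ p ∪ p ∪ p ∪ s(m, p, p) ∪ s(q, p, q), k ∩ m ∩ p ∩ p ∩ p ∩ q, p))

Answer: k ∩ m ∪ k ∩ m ∪ m ∩ p ∪ m ∩ p ∪ m ∩ q ∪ m ∩ s(k ∩ s(k ∩ k ∩ m, p ∪ p ∪ q ∪ q, m ∪ p) ∩ s(m, m, m) ∪ m ∩ s(k ∩ k ∩ m, p ∪ p ∪ q ∪ q, m ∪ p) ∩ s(m, m, m) ∪ q ∩ s(k ∩ k ∩ m, p ∪ p ∪ q ∪ q, m ∪ p) ∩ s(m, m, m), s(k ∪ k ∪ p ∪ q, p ∩ q, s(k, k, m)) ∪ s(p ∩ q ∩ q, m ∩ p, k ∪ k) ∪ s(s(k, k, p), k ∪ m ∪ p ∪ p, s(q, k, m)), s(m ∩ m ∪ p ∪ p ∪ p ∪ p ∪ s(m, p, p) ∪ s(q, p, q), k ∩ m ∩ p ∩ p ∩ p ∩ q, p))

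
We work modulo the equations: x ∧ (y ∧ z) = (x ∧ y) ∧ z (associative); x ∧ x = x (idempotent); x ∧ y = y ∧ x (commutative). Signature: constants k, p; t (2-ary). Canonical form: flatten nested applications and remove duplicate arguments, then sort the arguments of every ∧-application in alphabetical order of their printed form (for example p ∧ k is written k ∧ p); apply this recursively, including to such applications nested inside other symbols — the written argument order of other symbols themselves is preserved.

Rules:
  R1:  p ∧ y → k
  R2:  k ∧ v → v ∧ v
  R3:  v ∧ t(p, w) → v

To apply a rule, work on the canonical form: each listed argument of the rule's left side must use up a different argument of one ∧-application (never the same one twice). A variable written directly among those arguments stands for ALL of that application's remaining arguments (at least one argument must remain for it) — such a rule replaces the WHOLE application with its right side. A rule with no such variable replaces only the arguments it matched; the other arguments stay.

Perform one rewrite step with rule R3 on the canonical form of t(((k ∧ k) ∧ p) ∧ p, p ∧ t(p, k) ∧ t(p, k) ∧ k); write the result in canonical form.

Answer: t(k ∧ p, k ∧ p)

Derivation:
Canonical form:  t(k ∧ p, k ∧ p ∧ t(p, k))
R3 matches:  uses t(p, k);  v := k ∧ p, w := k
The extension variable absorbs all remaining arguments, so the whole application is rewritten.
Result:  t(k ∧ p, k ∧ p)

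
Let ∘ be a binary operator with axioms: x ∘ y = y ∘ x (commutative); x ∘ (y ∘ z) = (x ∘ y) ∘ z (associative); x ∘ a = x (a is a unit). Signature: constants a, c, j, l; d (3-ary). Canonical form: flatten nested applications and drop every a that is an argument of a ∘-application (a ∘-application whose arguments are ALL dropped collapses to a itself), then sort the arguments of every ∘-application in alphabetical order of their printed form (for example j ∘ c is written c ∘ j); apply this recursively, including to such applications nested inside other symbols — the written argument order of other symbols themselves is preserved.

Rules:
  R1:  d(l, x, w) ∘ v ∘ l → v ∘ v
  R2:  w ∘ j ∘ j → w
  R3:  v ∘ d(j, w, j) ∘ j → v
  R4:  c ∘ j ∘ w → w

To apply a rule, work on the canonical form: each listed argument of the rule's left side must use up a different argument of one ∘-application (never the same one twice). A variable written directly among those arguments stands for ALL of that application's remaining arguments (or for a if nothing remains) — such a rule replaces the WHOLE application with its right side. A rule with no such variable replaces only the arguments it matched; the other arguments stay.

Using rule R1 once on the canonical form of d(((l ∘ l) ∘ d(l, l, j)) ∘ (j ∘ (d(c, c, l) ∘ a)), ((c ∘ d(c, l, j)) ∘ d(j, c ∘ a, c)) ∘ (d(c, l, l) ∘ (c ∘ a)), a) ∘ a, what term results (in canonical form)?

Canonical form:  d(d(c, c, l) ∘ d(l, l, j) ∘ j ∘ l ∘ l, c ∘ c ∘ d(c, l, j) ∘ d(c, l, l) ∘ d(j, c, c), a)
R1 matches:  uses d(l, l, j), l;  v := d(c, c, l) ∘ j ∘ l, w := j, x := l
Every leftover argument binds to the variable; the entire application is replaced.
New term:  d(d(c, c, l) ∘ d(c, c, l) ∘ j ∘ j ∘ l ∘ l, c ∘ c ∘ d(c, l, j) ∘ d(c, l, l) ∘ d(j, c, c), a)

Answer: d(d(c, c, l) ∘ d(c, c, l) ∘ j ∘ j ∘ l ∘ l, c ∘ c ∘ d(c, l, j) ∘ d(c, l, l) ∘ d(j, c, c), a)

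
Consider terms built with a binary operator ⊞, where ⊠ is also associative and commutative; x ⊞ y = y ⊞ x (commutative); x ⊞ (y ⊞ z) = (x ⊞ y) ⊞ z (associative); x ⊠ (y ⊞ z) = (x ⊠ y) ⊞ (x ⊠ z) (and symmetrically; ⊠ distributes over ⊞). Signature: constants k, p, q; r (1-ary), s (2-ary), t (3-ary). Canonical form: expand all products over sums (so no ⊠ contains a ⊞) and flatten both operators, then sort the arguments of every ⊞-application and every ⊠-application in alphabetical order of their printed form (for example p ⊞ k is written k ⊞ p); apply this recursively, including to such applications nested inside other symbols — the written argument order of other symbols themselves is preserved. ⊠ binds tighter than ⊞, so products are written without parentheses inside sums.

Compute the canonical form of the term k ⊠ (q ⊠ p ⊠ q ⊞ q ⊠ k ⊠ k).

Distribute:  k ⊠ p ⊠ q ⊠ q ⊞ k ⊠ k ⊠ k ⊠ q
Sort arguments:  k ⊠ k ⊠ k ⊠ q ⊞ k ⊠ p ⊠ q ⊠ q

Answer: k ⊠ k ⊠ k ⊠ q ⊞ k ⊠ p ⊠ q ⊠ q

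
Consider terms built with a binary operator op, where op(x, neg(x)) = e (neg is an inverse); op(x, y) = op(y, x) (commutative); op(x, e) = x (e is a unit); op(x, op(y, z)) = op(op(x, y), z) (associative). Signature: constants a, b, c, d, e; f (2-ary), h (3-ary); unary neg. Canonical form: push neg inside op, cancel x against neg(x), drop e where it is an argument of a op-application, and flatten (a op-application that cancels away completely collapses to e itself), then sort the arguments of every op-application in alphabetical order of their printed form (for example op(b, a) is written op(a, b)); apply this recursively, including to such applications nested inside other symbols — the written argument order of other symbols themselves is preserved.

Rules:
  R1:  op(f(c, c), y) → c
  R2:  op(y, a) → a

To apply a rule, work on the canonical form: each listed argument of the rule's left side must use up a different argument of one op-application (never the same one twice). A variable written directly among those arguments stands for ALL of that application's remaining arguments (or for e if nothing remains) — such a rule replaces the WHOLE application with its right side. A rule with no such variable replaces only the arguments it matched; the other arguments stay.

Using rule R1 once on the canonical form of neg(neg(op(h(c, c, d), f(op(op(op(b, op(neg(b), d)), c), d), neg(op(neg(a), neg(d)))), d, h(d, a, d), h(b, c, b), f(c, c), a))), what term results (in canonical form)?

Canonical form:  op(a, d, f(c, c), f(op(c, d, d), op(a, d)), h(b, c, b), h(c, c, d), h(d, a, d))
Match R1:  consume f(c, c);  y := op(a, d, f(op(c, d, d), op(a, d)), h(b, c, b), h(c, c, d), h(d, a, d))
The extension variable absorbs all remaining arguments, so the whole application is rewritten.
Giving:  c

Answer: c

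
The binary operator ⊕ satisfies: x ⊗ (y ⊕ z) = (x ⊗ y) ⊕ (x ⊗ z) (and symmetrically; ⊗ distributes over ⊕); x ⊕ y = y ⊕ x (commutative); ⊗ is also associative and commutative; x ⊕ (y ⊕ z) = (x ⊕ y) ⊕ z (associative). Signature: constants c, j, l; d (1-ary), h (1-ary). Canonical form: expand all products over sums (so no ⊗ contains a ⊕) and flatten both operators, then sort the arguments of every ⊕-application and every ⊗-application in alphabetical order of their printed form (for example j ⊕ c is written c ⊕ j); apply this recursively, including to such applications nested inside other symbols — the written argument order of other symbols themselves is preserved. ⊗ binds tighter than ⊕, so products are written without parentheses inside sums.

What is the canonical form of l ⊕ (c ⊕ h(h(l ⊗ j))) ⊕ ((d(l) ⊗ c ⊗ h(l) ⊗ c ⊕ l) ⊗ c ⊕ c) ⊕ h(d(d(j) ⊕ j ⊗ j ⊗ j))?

Expand:  l ⊕ c ⊕ h(h(j ⊗ l)) ⊕ c ⊗ c ⊗ c ⊗ d(l) ⊗ h(l) ⊕ c ⊗ l ⊕ c ⊕ h(d(d(j) ⊕ j ⊗ j ⊗ j))
Sort:  c ⊕ c ⊕ c ⊗ c ⊗ c ⊗ d(l) ⊗ h(l) ⊕ c ⊗ l ⊕ h(d(d(j) ⊕ j ⊗ j ⊗ j)) ⊕ h(h(j ⊗ l)) ⊕ l

Answer: c ⊕ c ⊕ c ⊗ c ⊗ c ⊗ d(l) ⊗ h(l) ⊕ c ⊗ l ⊕ h(d(d(j) ⊕ j ⊗ j ⊗ j)) ⊕ h(h(j ⊗ l)) ⊕ l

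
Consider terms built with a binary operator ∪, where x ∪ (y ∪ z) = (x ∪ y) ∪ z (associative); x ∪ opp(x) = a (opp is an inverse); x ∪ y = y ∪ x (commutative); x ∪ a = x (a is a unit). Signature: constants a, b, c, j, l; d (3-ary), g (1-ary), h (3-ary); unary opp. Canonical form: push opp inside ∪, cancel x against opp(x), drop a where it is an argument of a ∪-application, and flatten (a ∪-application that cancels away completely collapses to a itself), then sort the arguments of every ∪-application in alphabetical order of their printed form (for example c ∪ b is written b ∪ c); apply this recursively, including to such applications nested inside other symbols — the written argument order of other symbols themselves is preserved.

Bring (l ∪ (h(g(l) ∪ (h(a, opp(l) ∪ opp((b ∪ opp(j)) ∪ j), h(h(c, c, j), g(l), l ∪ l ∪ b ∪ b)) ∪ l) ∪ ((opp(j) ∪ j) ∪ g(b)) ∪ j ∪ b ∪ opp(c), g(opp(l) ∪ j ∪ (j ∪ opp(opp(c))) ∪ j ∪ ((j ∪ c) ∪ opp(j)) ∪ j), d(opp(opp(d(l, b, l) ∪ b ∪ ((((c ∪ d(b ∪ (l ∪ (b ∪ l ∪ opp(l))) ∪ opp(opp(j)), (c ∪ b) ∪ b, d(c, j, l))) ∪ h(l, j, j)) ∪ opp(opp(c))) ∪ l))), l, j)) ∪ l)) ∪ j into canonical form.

Push opp inside:  distribute opp over ∪ and collapse double opp
Combine occurrences:  l ∪ l ∪ h(b ∪ g(b) ∪ g(l) ∪ h(a, opp(b) ∪ opp(l), h(h(c, c, j), g(l), b ∪ b ∪ l ∪ l)) ∪ j ∪ l ∪ opp(c), g(c ∪ c ∪ j ∪ j ∪ j ∪ j ∪ opp(l)), d(b ∪ c ∪ c ∪ d(b ∪ b ∪ j ∪ l, b ∪ b ∪ c, d(c, j, l)) ∪ d(l, b, l) ∪ h(l, j, j) ∪ l, l, j)) ∪ j
Sort arguments:  h(b ∪ g(b) ∪ g(l) ∪ h(a, opp(b) ∪ opp(l), h(h(c, c, j), g(l), b ∪ b ∪ l ∪ l)) ∪ j ∪ l ∪ opp(c), g(c ∪ c ∪ j ∪ j ∪ j ∪ j ∪ opp(l)), d(b ∪ c ∪ c ∪ d(b ∪ b ∪ j ∪ l, b ∪ b ∪ c, d(c, j, l)) ∪ d(l, b, l) ∪ h(l, j, j) ∪ l, l, j)) ∪ j ∪ l ∪ l

Answer: h(b ∪ g(b) ∪ g(l) ∪ h(a, opp(b) ∪ opp(l), h(h(c, c, j), g(l), b ∪ b ∪ l ∪ l)) ∪ j ∪ l ∪ opp(c), g(c ∪ c ∪ j ∪ j ∪ j ∪ j ∪ opp(l)), d(b ∪ c ∪ c ∪ d(b ∪ b ∪ j ∪ l, b ∪ b ∪ c, d(c, j, l)) ∪ d(l, b, l) ∪ h(l, j, j) ∪ l, l, j)) ∪ j ∪ l ∪ l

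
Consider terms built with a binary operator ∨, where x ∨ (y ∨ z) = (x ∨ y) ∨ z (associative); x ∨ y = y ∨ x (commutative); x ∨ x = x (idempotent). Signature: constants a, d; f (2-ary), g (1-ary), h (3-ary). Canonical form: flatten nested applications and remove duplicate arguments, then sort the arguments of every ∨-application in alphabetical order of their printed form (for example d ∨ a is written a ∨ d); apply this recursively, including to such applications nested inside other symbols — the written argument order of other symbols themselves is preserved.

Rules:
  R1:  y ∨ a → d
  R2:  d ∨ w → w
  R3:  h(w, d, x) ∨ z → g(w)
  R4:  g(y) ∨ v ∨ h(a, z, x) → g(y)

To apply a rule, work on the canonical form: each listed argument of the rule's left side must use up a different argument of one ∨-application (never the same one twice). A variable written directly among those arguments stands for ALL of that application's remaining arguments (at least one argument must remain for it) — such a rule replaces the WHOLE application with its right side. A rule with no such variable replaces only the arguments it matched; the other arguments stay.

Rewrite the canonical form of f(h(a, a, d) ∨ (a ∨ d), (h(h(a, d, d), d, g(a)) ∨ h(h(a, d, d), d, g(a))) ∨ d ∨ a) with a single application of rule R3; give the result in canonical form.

Answer: f(a ∨ d ∨ h(a, a, d), g(h(a, d, d)))

Derivation:
Canonical form:  f(a ∨ d ∨ h(a, a, d), a ∨ d ∨ h(h(a, d, d), d, g(a)))
Match R3:  consume h(h(a, d, d), d, g(a));  w := h(a, d, d), x := g(a), z := a ∨ d
The variable takes the whole remainder — replace the entire application.
Result:  f(a ∨ d ∨ h(a, a, d), g(h(a, d, d)))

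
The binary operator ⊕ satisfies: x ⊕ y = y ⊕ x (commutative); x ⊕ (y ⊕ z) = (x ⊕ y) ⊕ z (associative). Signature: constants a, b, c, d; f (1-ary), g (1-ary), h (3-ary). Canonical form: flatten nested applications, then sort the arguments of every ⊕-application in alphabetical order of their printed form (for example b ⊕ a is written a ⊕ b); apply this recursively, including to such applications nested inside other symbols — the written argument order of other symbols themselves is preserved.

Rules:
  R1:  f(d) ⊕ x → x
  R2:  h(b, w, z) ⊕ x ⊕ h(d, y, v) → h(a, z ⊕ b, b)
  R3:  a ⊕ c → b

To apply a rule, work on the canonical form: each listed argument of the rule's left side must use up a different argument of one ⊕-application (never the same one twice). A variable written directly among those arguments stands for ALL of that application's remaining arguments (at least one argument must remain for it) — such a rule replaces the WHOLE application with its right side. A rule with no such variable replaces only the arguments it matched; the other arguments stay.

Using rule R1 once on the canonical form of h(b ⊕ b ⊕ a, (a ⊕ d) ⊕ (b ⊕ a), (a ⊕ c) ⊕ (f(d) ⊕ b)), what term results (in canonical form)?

Canonical form:  h(a ⊕ b ⊕ b, a ⊕ a ⊕ b ⊕ d, a ⊕ b ⊕ c ⊕ f(d))
Match R1:  consume f(d);  x := a ⊕ b ⊕ c
Every leftover argument binds to the variable; the entire application is replaced.
Result:  h(a ⊕ b ⊕ b, a ⊕ a ⊕ b ⊕ d, a ⊕ b ⊕ c)

Answer: h(a ⊕ b ⊕ b, a ⊕ a ⊕ b ⊕ d, a ⊕ b ⊕ c)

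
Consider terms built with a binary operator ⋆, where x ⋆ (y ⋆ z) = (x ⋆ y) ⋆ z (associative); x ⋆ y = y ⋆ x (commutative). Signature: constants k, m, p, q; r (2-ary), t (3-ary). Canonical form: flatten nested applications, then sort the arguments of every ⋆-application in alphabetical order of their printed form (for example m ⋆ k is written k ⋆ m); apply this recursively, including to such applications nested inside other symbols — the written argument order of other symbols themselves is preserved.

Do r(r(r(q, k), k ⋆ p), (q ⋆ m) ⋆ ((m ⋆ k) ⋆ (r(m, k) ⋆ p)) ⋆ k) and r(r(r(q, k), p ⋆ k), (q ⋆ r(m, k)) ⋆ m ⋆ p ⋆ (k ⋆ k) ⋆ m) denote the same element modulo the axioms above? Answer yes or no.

Left:  r(r(r(q, k), k ⋆ p), (q ⋆ m) ⋆ ((m ⋆ k) ⋆ (r(m, k) ⋆ p)) ⋆ k)
  Descend into:  (q ⋆ m) ⋆ ((m ⋆ k) ⋆ (r(m, k) ⋆ p)) ⋆ k
  Merge nested applications:  q ⋆ m ⋆ m ⋆ k ⋆ r(m, k) ⋆ p ⋆ k
  Order the arguments:  k ⋆ k ⋆ m ⋆ m ⋆ p ⋆ q ⋆ r(m, k)
  Put back:  r(r(r(q, k), k ⋆ p), k ⋆ k ⋆ m ⋆ m ⋆ p ⋆ q ⋆ r(m, k))
Right:  r(r(r(q, k), p ⋆ k), (q ⋆ r(m, k)) ⋆ m ⋆ p ⋆ (k ⋆ k) ⋆ m)
  Work inside:  (q ⋆ r(m, k)) ⋆ m ⋆ p ⋆ (k ⋆ k) ⋆ m
  Flatten:  q ⋆ r(m, k) ⋆ m ⋆ p ⋆ k ⋆ k ⋆ m
  Sort arguments:  k ⋆ k ⋆ m ⋆ m ⋆ p ⋆ q ⋆ r(m, k)
  Put back:  r(r(r(q, k), k ⋆ p), k ⋆ k ⋆ m ⋆ m ⋆ p ⋆ q ⋆ r(m, k))

Answer: yes — both canonical forms are r(r(r(q, k), k ⋆ p), k ⋆ k ⋆ m ⋆ m ⋆ p ⋆ q ⋆ r(m, k))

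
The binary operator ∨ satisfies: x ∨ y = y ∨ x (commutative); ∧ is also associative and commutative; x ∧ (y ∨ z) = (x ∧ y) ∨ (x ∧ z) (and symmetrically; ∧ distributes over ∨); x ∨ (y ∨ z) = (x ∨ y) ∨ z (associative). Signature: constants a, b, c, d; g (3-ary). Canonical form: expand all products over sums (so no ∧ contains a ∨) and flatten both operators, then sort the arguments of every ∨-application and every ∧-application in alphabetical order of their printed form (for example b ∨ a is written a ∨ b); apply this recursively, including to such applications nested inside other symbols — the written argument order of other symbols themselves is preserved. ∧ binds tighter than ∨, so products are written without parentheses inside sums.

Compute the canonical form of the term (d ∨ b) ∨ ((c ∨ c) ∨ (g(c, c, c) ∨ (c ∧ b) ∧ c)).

Answer: b ∨ b ∧ c ∧ c ∨ c ∨ c ∨ d ∨ g(c, c, c)

Derivation:
Flatten:  d ∨ b ∨ c ∨ c ∨ g(c, c, c) ∨ b ∧ c ∧ c
Order the arguments:  b ∨ b ∧ c ∧ c ∨ c ∨ c ∨ d ∨ g(c, c, c)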